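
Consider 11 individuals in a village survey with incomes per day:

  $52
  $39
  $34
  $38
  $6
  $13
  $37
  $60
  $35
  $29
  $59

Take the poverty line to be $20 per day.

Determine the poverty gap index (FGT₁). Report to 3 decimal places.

0.095

Below z: $6, $13 (q = 2 of N = 11).
Gap ratios (z−y)/z: (20−6)/20 = 0.7000; (20−13)/20 = 0.3500.
Sum of shortfalls = 1.050000; P₁ averages over all N: 1.050000 / 11 = 0.095.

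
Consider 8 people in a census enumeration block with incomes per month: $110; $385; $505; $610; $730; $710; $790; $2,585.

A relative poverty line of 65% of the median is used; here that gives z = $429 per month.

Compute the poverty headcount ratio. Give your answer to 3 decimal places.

2 of the 8 people have income below $429.
H = 2/8 = 0.250.

0.250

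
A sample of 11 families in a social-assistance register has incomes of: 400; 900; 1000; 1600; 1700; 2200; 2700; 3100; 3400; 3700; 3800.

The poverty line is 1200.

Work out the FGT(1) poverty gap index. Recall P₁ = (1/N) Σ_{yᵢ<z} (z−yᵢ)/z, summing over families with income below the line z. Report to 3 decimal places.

Below the line: 400, 900, 1000 (q = 3 of N = 11).
Gap ratios (z−y)/z: (1200−400)/1200 = 0.6667; (1200−900)/1200 = 0.2500; (1200−1000)/1200 = 0.1667.
Sum of shortfalls = 1.083333; P₁ averages over all N: 1.083333 / 11 = 0.098.

0.098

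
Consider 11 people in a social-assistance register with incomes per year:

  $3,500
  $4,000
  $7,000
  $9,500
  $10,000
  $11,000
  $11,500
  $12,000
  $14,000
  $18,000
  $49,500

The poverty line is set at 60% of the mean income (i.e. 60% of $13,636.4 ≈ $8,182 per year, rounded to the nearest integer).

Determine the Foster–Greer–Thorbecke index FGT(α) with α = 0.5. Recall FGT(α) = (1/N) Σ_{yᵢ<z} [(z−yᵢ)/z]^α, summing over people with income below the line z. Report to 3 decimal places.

Poor units: $3,500, $4,000, $7,000 (q = 3 of N = 11).
Normalized shortfalls: (8182−3500)/8182 = 0.5722; (8182−4000)/8182 = 0.5111; (8182−7000)/8182 = 0.1445.
Raised to α = 0.5: 0.75646; 0.71493; 0.38008.
Sum = 1.851471; FGT(0.5) = 1.851471 / 11 = 0.168.

0.168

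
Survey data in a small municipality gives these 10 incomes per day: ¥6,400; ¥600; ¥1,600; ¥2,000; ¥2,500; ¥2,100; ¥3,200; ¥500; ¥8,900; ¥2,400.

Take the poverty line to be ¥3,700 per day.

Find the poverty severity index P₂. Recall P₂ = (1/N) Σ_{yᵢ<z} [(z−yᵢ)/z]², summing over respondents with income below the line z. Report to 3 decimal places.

0.242

Below z: ¥500, ¥600, ¥1,600, ¥2,000, ¥2,100, ¥2,400, ¥2,500, ¥3,200 (q = 8 of N = 10).
Normalized shortfalls: (3700−500)/3700 = 0.8649; (3700−600)/3700 = 0.8378; (3700−1600)/3700 = 0.5676; (3700−2000)/3700 = 0.4595; (3700−2100)/3700 = 0.4324; (3700−2400)/3700 = 0.3514; (3700−2500)/3700 = 0.3243; (3700−3200)/3700 = 0.1351.
Squared: 0.7480; 0.7020; 0.3221; 0.2111; 0.1870; 0.1234; 0.1052; 0.0183.
Sum = 2.417093; P₂ = 2.417093 / 10 = 0.242.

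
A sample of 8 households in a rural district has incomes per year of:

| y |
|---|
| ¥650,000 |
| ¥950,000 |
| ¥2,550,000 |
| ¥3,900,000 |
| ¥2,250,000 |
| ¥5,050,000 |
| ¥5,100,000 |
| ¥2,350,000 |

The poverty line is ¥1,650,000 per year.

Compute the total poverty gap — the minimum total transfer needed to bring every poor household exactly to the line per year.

¥1,700,000

Incomes under z: ¥650,000, ¥950,000 (q = 2 of N = 8).
Individual gaps: 1650000−650000 = 1000000; 1650000−950000 = 700000.
Aggregate gap = ¥1,700,000.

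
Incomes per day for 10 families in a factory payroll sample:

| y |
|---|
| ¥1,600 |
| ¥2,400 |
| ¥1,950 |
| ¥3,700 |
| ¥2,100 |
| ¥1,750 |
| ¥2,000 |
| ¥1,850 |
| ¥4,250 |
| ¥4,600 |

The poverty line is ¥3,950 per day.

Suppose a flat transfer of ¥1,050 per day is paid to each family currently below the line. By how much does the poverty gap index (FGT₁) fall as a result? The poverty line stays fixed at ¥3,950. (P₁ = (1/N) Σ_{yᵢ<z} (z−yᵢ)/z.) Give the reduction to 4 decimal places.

Before: below the line — ¥1,600, ¥1,750, ¥1,850, ¥1,950, ¥2,000, ¥2,100, ¥2,400, ¥3,700; poverty gap index (FGT₁) = 0.360759.
After the ¥1,050 transfer: below the line — ¥2,650, ¥2,800, ¥2,900, ¥3,000, ¥3,050, ¥3,150, ¥3,450; poverty gap index (FGT₁) = 0.168354.
Reduction = 0.360759 − 0.168354 = 0.1924.

0.1924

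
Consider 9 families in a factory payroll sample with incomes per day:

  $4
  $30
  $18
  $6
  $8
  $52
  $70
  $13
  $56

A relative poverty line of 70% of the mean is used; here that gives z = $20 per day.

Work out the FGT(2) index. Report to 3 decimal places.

Below z: $4, $6, $8, $13, $18 (q = 5 of N = 9).
Shortfall ratios: (20−4)/20 = 0.8000; (20−6)/20 = 0.7000; (20−8)/20 = 0.6000; (20−13)/20 = 0.3500; (20−18)/20 = 0.1000.
Squared: 0.6400; 0.4900; 0.3600; 0.1225; 0.0100.
Sum = 1.622500; P₂ = 1.622500 / 9 = 0.180.

0.180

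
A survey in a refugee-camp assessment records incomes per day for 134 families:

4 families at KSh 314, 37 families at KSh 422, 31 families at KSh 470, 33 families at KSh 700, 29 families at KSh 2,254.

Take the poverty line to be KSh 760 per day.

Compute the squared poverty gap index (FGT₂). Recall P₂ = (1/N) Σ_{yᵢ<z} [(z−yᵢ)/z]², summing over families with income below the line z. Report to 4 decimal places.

Poor units: 4×KSh 314, 37×KSh 422, 31×KSh 470, 33×KSh 700 (q = 105 of N = 134).
Gap ratios (z−y)/z: (760−314)/760 = 0.5868 (×4); (760−422)/760 = 0.4447 (×37); (760−470)/760 = 0.3816 (×31); (760−700)/760 = 0.0789 (×33).
Squared: 0.3444 (×4); 0.1978 (×37); 0.1456 (×31); 0.0062 (×33).
Sum = 13.415152; P₂ = 13.415152 / 134 = 0.1001.

0.1001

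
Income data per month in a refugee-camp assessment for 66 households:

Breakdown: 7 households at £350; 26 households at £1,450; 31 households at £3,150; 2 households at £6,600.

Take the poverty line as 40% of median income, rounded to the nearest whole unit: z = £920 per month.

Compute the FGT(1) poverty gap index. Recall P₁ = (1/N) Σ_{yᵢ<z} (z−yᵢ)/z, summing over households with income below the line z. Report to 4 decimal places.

Below the line: 7×£350 (q = 7 of N = 66).
Shortfall ratios: (920−350)/920 = 0.6196 (×7).
Σ = 4.336957. Dividing by the full population N = 66 gives P₁ = 0.0657.

0.0657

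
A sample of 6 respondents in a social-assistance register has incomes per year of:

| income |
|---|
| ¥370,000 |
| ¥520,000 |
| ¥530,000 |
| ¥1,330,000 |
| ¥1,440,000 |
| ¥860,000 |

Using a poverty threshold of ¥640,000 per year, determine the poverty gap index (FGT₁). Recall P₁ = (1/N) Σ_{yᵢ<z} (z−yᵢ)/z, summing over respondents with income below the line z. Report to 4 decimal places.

0.1302

Incomes under z: ¥370,000, ¥520,000, ¥530,000 (q = 3 of N = 6).
Shortfall ratios: (640000−370000)/640000 = 0.4219; (640000−520000)/640000 = 0.1875; (640000−530000)/640000 = 0.1719.
Sum of shortfalls = 0.781250; P₁ averages over all N: 0.781250 / 6 = 0.1302.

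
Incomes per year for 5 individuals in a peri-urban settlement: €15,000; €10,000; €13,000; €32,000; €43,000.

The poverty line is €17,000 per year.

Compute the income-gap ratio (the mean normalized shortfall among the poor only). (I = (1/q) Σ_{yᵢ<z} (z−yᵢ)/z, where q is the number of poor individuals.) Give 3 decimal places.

0.255

Incomes under z: €10,000, €13,000, €15,000 (q = 3 of N = 5).
Relative gaps: 0.4118, 0.2353, 0.1176; sum = 0.764706.
I averages over the q = 3 poor units only: 0.764706 / 3 = 0.255.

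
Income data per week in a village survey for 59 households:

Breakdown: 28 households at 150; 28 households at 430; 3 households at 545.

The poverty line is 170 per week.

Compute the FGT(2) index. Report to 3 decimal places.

0.007

Below the line: 28×150 (q = 28 of N = 59).
Shortfall ratios: (170−150)/170 = 0.1176 (×28).
Squared: 0.0138 (×28).
Sum = 0.387543; P₂ = 0.387543 / 59 = 0.007.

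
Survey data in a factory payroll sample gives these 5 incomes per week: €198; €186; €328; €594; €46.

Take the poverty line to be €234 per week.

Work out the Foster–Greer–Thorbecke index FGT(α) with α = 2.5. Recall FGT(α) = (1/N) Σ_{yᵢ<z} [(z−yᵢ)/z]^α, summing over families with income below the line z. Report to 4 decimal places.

0.1214

Poor units: €46, €186, €198 (q = 3 of N = 5).
Normalized shortfalls: (234−46)/234 = 0.8034; (234−186)/234 = 0.2051; (234−198)/234 = 0.1538.
Raised to α = 2.5: 0.57857; 0.01906; 0.00928.
Sum = 0.606910; FGT(2.5) = 0.606910 / 5 = 0.1214.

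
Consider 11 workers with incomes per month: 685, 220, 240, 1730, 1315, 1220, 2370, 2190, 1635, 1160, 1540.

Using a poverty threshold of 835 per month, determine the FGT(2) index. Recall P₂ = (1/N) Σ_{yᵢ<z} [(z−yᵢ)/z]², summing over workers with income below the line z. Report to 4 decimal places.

0.0984

Below z: 220, 240, 685 (q = 3 of N = 11).
Shortfall ratios: (835−220)/835 = 0.7365; (835−240)/835 = 0.7126; (835−685)/835 = 0.1796.
Squared: 0.5425; 0.5078; 0.0323.
Sum = 1.082506; P₂ = 1.082506 / 11 = 0.0984.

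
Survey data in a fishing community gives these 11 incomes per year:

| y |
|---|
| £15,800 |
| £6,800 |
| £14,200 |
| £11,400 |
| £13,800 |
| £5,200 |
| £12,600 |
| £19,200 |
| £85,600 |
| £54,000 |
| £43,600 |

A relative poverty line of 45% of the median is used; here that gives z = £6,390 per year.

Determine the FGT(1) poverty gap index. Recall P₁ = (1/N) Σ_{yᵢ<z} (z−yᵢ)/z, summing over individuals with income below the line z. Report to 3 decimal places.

Below z: £5,200 (q = 1 of N = 11).
Gap ratios (z−y)/z: (6390−5200)/6390 = 0.1862.
Σ = 0.186228. Dividing by the full population N = 11 gives P₁ = 0.017.

0.017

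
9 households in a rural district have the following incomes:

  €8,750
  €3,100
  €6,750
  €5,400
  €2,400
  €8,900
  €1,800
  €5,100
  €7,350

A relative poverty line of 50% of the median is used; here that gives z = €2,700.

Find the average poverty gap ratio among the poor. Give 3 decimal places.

0.222

Below z: €1,800, €2,400 (q = 2 of N = 9).
Relative gaps: 0.3333, 0.1111; sum = 0.444444.
I averages over the q = 2 poor units only: 0.444444 / 2 = 0.222.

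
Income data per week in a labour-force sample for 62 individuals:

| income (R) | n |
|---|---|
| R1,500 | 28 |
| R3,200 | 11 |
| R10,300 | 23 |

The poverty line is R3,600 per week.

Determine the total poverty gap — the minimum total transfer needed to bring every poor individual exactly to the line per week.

Below z: 28×R1,500, 11×R3,200 (q = 39 of N = 62).
Individual gaps: 28×(3600−1500) = 58800; 11×(3600−3200) = 4400.
Aggregate gap = R63,200.

R63,200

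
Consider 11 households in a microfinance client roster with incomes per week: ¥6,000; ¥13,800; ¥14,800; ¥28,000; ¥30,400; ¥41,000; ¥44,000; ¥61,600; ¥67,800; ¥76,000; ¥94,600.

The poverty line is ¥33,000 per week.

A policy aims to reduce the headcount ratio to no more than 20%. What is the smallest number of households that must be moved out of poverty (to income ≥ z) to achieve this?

Currently q = 5 of N = 11 are below the line (H = 0.455).
A headcount ratio of at most 20% allows at most ⌊0.20 × 11⌋ = 2 poor households.
So at least 5 − 2 = 3 must be lifted.

3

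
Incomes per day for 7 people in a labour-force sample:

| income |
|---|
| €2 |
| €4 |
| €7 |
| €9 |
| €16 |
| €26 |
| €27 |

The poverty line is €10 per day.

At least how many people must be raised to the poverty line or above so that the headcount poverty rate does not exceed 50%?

1

4 of the 7 people are poor, so H = 4/7 = 0.571.
A headcount ratio of at most 50% allows at most ⌊0.50 × 7⌋ = 3 poor people.
So at least 4 − 3 = 1 must be lifted.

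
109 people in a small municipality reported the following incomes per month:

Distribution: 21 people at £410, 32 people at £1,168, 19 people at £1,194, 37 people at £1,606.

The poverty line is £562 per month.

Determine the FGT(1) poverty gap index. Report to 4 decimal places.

Below the line: 21×£410 (q = 21 of N = 109).
Relative gaps: (562−410)/562 = 0.2705 (×21).
Sum of shortfalls = 5.679715; P₁ averages over all N: 5.679715 / 109 = 0.0521.

0.0521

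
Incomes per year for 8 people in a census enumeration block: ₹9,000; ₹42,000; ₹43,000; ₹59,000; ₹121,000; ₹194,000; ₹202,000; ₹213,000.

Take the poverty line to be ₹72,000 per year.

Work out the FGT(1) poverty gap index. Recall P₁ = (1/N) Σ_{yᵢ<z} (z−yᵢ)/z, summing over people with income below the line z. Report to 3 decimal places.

0.234

Poor units: ₹9,000, ₹42,000, ₹43,000, ₹59,000 (q = 4 of N = 8).
Shortfall ratios: (72000−9000)/72000 = 0.8750; (72000−42000)/72000 = 0.4167; (72000−43000)/72000 = 0.4028; (72000−59000)/72000 = 0.1806.
Σ = 1.875000. Dividing by the full population N = 8 gives P₁ = 0.234.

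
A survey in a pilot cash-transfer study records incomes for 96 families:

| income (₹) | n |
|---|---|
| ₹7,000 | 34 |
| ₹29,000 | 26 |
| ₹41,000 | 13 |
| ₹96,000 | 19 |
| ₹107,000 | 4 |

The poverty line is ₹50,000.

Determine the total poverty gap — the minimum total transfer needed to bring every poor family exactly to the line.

Below the line: 34×₹7,000, 26×₹29,000, 13×₹41,000 (q = 73 of N = 96).
Individual gaps: 34×(50000−7000) = 1462000; 26×(50000−29000) = 546000; 13×(50000−41000) = 117000.
Aggregate gap = ₹2,125,000.

₹2,125,000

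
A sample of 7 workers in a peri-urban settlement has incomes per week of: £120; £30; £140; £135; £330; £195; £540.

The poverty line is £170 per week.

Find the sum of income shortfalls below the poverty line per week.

£255

Below z: £30, £120, £135, £140 (q = 4 of N = 7).
Individual gaps: 170−30 = 140; 170−120 = 50; 170−135 = 35; 170−140 = 30.
Aggregate gap = £255.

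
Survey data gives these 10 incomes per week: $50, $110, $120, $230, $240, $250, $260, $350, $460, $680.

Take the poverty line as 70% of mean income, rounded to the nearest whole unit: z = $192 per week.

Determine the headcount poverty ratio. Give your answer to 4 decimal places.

0.3000

3 of the 10 people have income below $192.
H = 3/10 = 0.3000.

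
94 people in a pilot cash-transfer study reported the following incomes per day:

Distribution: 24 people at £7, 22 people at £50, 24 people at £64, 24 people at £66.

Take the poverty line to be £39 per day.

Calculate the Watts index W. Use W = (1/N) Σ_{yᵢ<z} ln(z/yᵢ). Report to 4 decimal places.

Below the line: 24×£7 (q = 24 of N = 94).
Log gaps: ln(39/7) = 1.7177 (×24).
W = 41.223636 / 94 = 0.4385.

0.4385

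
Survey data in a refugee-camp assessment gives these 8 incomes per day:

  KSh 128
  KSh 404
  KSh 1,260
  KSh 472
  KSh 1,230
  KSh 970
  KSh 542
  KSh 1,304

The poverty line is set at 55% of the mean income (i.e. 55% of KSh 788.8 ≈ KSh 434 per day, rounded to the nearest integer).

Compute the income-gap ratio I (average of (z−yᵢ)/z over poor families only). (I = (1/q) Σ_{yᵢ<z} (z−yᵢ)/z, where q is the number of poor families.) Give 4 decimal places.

0.3871

Incomes under z: KSh 128, KSh 404 (q = 2 of N = 8).
Shortfall ratios (z−y)/z: 0.7051, 0.0691; sum = 0.774194.
I averages over the q = 2 poor units only: 0.774194 / 2 = 0.3871.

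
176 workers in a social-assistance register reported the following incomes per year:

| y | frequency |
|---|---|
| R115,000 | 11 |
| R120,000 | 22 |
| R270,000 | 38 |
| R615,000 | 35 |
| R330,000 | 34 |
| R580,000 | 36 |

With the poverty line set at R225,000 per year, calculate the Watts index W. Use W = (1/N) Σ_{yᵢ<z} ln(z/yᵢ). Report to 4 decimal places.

0.1205

Below the line: 11×R115,000, 22×R120,000 (q = 33 of N = 176).
ln(z/y) terms: ln(225000/115000) = 0.6712 (×11); ln(225000/120000) = 0.6286 (×22).
W = 21.212242 / 176 = 0.1205.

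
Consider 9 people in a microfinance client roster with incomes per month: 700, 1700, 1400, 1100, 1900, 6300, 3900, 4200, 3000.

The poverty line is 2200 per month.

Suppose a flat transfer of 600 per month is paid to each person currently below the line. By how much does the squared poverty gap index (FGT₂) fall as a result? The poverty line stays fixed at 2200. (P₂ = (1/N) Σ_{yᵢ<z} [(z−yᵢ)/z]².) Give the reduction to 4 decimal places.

Before: below the line — 700, 1100, 1400, 1700, 1900; squared poverty gap index (FGT₂) = 0.101928.
After the 600 transfer: below the line — 1300, 1700, 2000; squared poverty gap index (FGT₂) = 0.025253.
Reduction = 0.101928 − 0.025253 = 0.0767.

0.0767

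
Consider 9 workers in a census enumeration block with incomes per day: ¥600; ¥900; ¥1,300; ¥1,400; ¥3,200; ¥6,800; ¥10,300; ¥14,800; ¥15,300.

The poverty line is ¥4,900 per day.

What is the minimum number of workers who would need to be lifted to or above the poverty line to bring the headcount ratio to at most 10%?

5 of the 9 workers are poor, so H = 5/9 = 0.556.
A headcount ratio of at most 10% allows at most ⌊0.10 × 9⌋ = 0 poor workers.
So at least 5 − 0 = 5 must be lifted.

5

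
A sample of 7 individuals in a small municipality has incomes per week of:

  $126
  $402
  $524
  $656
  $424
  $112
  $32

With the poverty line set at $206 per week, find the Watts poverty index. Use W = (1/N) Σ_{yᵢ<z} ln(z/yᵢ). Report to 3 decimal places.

0.423

Poor units: $32, $112, $126 (q = 3 of N = 7).
Log shortfalls: ln(206/32) = 1.8621; ln(206/112) = 0.6094; ln(206/126) = 0.4916.
W = 2.963112 / 7 = 0.423.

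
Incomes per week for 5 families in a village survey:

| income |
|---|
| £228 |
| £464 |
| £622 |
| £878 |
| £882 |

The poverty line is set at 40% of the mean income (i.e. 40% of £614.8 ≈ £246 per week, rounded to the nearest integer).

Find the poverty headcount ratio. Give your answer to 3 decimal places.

1 of the 5 families have income below £246.
H = 1/5 = 0.200.

0.200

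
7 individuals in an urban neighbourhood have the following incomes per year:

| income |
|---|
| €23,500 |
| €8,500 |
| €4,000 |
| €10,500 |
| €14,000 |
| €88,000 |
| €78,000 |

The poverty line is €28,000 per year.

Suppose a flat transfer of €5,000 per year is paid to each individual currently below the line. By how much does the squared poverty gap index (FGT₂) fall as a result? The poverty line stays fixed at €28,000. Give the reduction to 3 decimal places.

Before: below the line — €4,000, €8,500, €10,500, €14,000, €23,500; squared poverty gap index (FGT₂) = 0.26945.
After the €5,000 transfer: below the line — €9,000, €13,500, €15,500, €19,000; squared poverty gap index (FGT₂) = 0.14732.
Reduction = 0.26945 − 0.14732 = 0.122.

0.122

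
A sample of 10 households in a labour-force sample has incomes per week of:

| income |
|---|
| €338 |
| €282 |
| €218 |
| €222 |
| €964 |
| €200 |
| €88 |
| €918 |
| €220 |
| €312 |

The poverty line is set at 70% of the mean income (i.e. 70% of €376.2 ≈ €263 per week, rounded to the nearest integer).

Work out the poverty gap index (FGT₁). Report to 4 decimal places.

0.1395

Below the line: €88, €200, €218, €220, €222 (q = 5 of N = 10).
Shortfall ratios: (263−88)/263 = 0.6654; (263−200)/263 = 0.2395; (263−218)/263 = 0.1711; (263−220)/263 = 0.1635; (263−222)/263 = 0.1559.
Σ = 1.395437. Dividing by the full population N = 10 gives P₁ = 0.1395.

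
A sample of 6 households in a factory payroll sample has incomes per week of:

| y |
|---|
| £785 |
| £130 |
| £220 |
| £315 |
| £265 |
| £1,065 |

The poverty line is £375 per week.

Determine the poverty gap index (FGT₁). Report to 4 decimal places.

Below z: £130, £220, £265, £315 (q = 4 of N = 6).
Relative gaps: (375−130)/375 = 0.6533; (375−220)/375 = 0.4133; (375−265)/375 = 0.2933; (375−315)/375 = 0.1600.
Σ = 1.520000. Dividing by the full population N = 6 gives P₁ = 0.2533.

0.2533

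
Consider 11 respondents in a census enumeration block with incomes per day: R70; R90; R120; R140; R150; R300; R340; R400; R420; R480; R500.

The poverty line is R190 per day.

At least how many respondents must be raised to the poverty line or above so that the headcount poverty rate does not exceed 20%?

3

5 of the 11 respondents are poor, so H = 5/11 = 0.455.
A headcount ratio of at most 20% allows at most ⌊0.20 × 11⌋ = 2 poor respondents.
So at least 5 − 2 = 3 must be lifted.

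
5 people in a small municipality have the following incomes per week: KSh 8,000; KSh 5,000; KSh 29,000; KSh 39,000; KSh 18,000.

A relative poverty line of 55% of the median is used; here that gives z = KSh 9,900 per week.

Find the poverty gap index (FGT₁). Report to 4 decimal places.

Poor units: KSh 5,000, KSh 8,000 (q = 2 of N = 5).
Shortfall ratios: (9900−5000)/9900 = 0.4949; (9900−8000)/9900 = 0.1919.
Σ = 0.686869. Dividing by the full population N = 5 gives P₁ = 0.1374.

0.1374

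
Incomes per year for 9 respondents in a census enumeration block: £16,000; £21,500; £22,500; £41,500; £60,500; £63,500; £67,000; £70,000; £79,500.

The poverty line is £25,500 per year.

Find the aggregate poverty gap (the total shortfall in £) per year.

£16,500

Incomes under z: £16,000, £21,500, £22,500 (q = 3 of N = 9).
Individual gaps: 25500−16000 = 9500; 25500−21500 = 4000; 25500−22500 = 3000.
Aggregate gap = £16,500.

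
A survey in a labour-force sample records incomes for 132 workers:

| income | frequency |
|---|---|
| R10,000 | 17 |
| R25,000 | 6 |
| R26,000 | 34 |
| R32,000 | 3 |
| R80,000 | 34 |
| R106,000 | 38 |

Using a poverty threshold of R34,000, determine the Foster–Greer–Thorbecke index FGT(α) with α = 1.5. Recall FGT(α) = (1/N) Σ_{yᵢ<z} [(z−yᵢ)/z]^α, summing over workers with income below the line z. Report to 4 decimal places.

0.1123

Incomes under z: 17×R10,000, 6×R25,000, 34×R26,000, 3×R32,000 (q = 60 of N = 132).
Shortfall ratios: (34000−10000)/34000 = 0.7059 (×17); (34000−25000)/34000 = 0.2647 (×6); (34000−26000)/34000 = 0.2353 (×34); (34000−32000)/34000 = 0.0588 (×3).
Raised to α = 1.5: 0.59306 (×17); 0.13619 (×6); 0.11413 (×34); 0.01427 (×3).
Sum = 14.822527; FGT(1.5) = 14.822527 / 132 = 0.1123.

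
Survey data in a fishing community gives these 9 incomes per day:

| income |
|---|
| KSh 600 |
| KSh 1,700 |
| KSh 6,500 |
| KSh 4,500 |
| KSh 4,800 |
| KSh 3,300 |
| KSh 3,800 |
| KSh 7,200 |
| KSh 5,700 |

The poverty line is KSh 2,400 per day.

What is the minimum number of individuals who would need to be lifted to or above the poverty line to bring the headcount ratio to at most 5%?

2

2 of the 9 individuals are poor, so H = 2/9 = 0.222.
A headcount ratio of at most 5% allows at most ⌊0.05 × 9⌋ = 0 poor individuals.
So at least 2 − 0 = 2 must be lifted.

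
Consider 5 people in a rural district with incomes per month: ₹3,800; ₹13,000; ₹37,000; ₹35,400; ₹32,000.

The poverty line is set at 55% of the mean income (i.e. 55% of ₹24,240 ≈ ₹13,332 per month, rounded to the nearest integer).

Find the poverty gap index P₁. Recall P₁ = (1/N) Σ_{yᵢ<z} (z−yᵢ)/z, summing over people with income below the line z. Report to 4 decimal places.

0.1480

Poor units: ₹3,800, ₹13,000 (q = 2 of N = 5).
Normalized shortfalls: (13332−3800)/13332 = 0.7150; (13332−13000)/13332 = 0.0249.
Σ = 0.739874. Dividing by the full population N = 5 gives P₁ = 0.1480.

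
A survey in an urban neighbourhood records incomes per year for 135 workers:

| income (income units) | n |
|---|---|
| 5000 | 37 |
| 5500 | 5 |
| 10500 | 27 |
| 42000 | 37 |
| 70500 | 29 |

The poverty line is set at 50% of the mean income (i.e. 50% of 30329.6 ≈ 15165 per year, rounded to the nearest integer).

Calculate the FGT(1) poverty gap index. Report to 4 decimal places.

0.2688

Incomes under z: 37×5000, 5×5500, 27×10500 (q = 69 of N = 135).
Normalized shortfalls: (15165−5000)/15165 = 0.6703 (×37); (15165−5500)/15165 = 0.6373 (×5); (15165−10500)/15165 = 0.3076 (×27).
Σ = 36.293109. Dividing by the full population N = 135 gives P₁ = 0.2688.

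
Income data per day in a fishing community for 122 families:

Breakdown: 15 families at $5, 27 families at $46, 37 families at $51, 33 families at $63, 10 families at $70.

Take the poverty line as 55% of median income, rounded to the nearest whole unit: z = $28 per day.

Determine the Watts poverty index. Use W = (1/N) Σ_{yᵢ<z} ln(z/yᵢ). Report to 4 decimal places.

Incomes under z: 15×$5 (q = 15 of N = 122).
ln(z/y) terms: ln(28/5) = 1.7228 (×15).
W = 25.841499 / 122 = 0.2118.

0.2118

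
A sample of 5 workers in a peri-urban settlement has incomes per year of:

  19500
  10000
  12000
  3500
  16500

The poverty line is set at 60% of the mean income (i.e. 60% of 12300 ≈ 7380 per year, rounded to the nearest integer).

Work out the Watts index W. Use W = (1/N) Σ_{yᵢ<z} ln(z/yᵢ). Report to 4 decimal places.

Below the line: 3500 (q = 1 of N = 5).
Log gaps: ln(7380/3500) = 0.7460.
W = 0.746011 / 5 = 0.1492.

0.1492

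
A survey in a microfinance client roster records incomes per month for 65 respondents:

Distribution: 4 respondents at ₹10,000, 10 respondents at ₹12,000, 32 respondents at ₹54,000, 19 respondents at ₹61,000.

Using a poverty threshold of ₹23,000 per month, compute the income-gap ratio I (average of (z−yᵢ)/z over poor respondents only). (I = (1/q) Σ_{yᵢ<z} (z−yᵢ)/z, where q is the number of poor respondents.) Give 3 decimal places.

Incomes under z: 4×₹10,000, 10×₹12,000 (q = 14 of N = 65).
Relative gaps: 0.5652 (×4), 0.4783 (×10); sum = 7.043478.
I averages over the q = 14 poor units only: 7.043478 / 14 = 0.503.

0.503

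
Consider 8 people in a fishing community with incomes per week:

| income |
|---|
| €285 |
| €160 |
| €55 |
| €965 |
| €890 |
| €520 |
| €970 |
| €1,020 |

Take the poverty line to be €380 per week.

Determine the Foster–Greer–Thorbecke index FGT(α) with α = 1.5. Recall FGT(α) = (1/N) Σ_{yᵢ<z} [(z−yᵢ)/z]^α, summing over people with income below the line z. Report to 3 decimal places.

0.170

Poor units: €55, €160, €285 (q = 3 of N = 8).
Relative gaps: (380−55)/380 = 0.8553; (380−160)/380 = 0.5789; (380−285)/380 = 0.2500.
Raised to α = 1.5: 0.79095; 0.44051; 0.12500.
Sum = 1.356464; FGT(1.5) = 1.356464 / 8 = 0.170.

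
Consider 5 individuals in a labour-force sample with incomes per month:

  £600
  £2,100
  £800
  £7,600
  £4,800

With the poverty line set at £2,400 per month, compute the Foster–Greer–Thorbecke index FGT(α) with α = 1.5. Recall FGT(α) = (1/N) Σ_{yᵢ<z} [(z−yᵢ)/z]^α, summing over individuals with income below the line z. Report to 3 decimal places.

0.248

Below the line: £600, £800, £2,100 (q = 3 of N = 5).
Shortfall ratios: (2400−600)/2400 = 0.7500; (2400−800)/2400 = 0.6667; (2400−2100)/2400 = 0.1250.
Raised to α = 1.5: 0.64952; 0.54433; 0.04419.
Sum = 1.238044; FGT(1.5) = 1.238044 / 5 = 0.248.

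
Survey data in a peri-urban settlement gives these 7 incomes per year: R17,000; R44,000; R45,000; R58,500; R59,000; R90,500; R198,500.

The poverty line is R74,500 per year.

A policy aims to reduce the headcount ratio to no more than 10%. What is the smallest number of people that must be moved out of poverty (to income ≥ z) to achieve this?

5

Currently q = 5 of N = 7 are below the line (H = 0.714).
A headcount ratio of at most 10% allows at most ⌊0.10 × 7⌋ = 0 poor people.
So at least 5 − 0 = 5 must be lifted.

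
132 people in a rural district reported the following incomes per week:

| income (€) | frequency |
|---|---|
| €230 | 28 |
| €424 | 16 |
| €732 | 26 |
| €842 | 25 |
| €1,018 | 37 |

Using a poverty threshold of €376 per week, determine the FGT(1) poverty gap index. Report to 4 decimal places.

Incomes under z: 28×€230 (q = 28 of N = 132).
Gap ratios (z−y)/z: (376−230)/376 = 0.3883 (×28).
Σ = 10.872340. Dividing by the full population N = 132 gives P₁ = 0.0824.

0.0824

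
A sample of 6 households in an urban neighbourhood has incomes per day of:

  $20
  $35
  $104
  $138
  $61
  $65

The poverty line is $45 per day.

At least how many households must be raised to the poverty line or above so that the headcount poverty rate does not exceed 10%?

Currently q = 2 of N = 6 are below the line (H = 0.333).
A headcount ratio of at most 10% allows at most ⌊0.10 × 6⌋ = 0 poor households.
So at least 2 − 0 = 2 must be lifted.

2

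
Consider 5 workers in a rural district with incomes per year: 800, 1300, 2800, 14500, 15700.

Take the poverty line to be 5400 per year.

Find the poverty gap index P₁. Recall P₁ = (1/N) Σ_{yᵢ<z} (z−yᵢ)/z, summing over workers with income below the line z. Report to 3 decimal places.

0.419

Below the line: 800, 1300, 2800 (q = 3 of N = 5).
Gap ratios (z−y)/z: (5400−800)/5400 = 0.8519; (5400−1300)/5400 = 0.7593; (5400−2800)/5400 = 0.4815.
Σ = 2.092593. Dividing by the full population N = 5 gives P₁ = 0.419.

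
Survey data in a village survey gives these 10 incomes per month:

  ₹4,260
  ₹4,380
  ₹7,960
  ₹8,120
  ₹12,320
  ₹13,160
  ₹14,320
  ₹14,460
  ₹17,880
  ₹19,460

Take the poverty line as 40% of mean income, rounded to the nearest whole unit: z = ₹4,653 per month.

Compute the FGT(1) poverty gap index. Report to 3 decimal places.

0.014

Incomes under z: ₹4,260, ₹4,380 (q = 2 of N = 10).
Shortfall ratios: (4653−4260)/4653 = 0.0845; (4653−4380)/4653 = 0.0587.
Σ = 0.143133. Dividing by the full population N = 10 gives P₁ = 0.014.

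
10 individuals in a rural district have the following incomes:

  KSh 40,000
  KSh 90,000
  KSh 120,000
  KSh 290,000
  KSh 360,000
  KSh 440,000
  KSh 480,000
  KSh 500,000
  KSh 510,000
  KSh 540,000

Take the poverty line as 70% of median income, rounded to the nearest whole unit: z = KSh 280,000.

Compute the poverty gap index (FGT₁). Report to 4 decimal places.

Below the line: KSh 40,000, KSh 90,000, KSh 120,000 (q = 3 of N = 10).
Normalized shortfalls: (280000−40000)/280000 = 0.8571; (280000−90000)/280000 = 0.6786; (280000−120000)/280000 = 0.5714.
Σ = 2.107143. Dividing by the full population N = 10 gives P₁ = 0.2107.

0.2107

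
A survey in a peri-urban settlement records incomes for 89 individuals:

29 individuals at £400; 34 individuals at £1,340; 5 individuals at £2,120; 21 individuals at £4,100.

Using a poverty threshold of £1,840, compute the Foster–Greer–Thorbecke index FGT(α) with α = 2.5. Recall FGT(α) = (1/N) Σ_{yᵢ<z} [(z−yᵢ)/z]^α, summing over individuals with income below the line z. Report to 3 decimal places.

0.191

Poor units: 29×£400, 34×£1,340 (q = 63 of N = 89).
Gap ratios (z−y)/z: (1840−400)/1840 = 0.7826 (×29); (1840−1340)/1840 = 0.2717 (×34).
Raised to α = 2.5: 0.54183 (×29); 0.03849 (×34).
Sum = 17.021778; FGT(2.5) = 17.021778 / 89 = 0.191.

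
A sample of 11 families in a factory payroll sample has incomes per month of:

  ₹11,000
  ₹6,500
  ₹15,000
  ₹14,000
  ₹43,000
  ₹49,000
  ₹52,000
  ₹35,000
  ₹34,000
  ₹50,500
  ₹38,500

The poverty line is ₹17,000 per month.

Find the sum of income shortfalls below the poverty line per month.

₹21,500

Below the line: ₹6,500, ₹11,000, ₹14,000, ₹15,000 (q = 4 of N = 11).
Individual gaps: 17000−6500 = 10500; 17000−11000 = 6000; 17000−14000 = 3000; 17000−15000 = 2000.
Aggregate gap = ₹21,500.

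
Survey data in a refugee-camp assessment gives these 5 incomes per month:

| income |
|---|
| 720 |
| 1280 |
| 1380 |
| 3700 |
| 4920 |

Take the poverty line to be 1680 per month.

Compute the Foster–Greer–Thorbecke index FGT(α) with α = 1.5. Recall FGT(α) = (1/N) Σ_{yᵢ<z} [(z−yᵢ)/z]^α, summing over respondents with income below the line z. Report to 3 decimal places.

Below the line: 720, 1280, 1380 (q = 3 of N = 5).
Normalized shortfalls: (1680−720)/1680 = 0.5714; (1680−1280)/1680 = 0.2381; (1680−1380)/1680 = 0.1786.
Raised to α = 1.5: 0.43196; 0.11618; 0.07546.
Sum = 0.623598; FGT(1.5) = 0.623598 / 5 = 0.125.

0.125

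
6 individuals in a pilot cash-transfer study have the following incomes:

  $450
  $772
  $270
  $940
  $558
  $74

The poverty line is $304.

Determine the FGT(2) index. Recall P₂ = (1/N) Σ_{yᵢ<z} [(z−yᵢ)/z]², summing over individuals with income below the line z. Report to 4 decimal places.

0.0975

Below the line: $74, $270 (q = 2 of N = 6).
Shortfall ratios: (304−74)/304 = 0.7566; (304−270)/304 = 0.1118.
Squared: 0.5724; 0.0125.
Sum = 0.584920; P₂ = 0.584920 / 6 = 0.0975.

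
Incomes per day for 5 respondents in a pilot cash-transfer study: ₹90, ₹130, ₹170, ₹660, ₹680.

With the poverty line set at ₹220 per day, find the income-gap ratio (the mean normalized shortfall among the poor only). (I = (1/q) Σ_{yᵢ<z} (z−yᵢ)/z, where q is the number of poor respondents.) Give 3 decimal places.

Below z: ₹90, ₹130, ₹170 (q = 3 of N = 5).
Relative gaps: 0.5909, 0.4091, 0.2273; sum = 1.227273.
The income-gap ratio divides by q (the poor only): 1.227273 / 3 = 0.409.

0.409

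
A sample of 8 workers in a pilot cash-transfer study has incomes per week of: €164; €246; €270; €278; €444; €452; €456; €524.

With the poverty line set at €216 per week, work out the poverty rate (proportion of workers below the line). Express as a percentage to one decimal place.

1 of the 8 workers have income below €216.
H = 1/8 = 12.5%.

12.5%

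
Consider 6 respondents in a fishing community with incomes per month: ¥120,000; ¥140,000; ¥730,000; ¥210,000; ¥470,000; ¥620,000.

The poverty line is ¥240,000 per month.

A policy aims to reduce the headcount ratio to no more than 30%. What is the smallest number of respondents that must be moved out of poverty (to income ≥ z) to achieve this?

2

3 of the 6 respondents are poor, so H = 3/6 = 0.500.
A headcount ratio of at most 30% allows at most ⌊0.30 × 6⌋ = 1 poor respondents.
So at least 3 − 1 = 2 must be lifted.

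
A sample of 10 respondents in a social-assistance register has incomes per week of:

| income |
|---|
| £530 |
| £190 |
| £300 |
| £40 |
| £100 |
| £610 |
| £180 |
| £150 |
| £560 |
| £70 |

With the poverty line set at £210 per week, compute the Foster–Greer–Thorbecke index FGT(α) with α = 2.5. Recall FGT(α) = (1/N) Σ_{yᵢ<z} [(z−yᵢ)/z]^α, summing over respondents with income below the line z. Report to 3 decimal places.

Below the line: £40, £70, £100, £150, £180, £190 (q = 6 of N = 10).
Relative gaps: (210−40)/210 = 0.8095; (210−70)/210 = 0.6667; (210−100)/210 = 0.5238; (210−150)/210 = 0.2857; (210−180)/210 = 0.1429; (210−190)/210 = 0.0952.
Raised to α = 2.5: 0.58962; 0.36289; 0.19858; 0.04363; 0.00771; 0.00280.
Sum = 1.205236; FGT(2.5) = 1.205236 / 10 = 0.121.

0.121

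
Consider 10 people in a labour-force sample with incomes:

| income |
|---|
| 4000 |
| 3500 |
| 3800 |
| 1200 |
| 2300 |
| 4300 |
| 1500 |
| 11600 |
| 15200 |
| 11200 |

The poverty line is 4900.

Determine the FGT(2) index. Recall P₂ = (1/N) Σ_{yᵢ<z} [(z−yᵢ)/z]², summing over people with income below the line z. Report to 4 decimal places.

Below z: 1200, 1500, 2300, 3500, 3800, 4000, 4300 (q = 7 of N = 10).
Relative gaps: (4900−1200)/4900 = 0.7551; (4900−1500)/4900 = 0.6939; (4900−2300)/4900 = 0.5306; (4900−3500)/4900 = 0.2857; (4900−3800)/4900 = 0.2245; (4900−4000)/4900 = 0.1837; (4900−4300)/4900 = 0.1224.
Squared: 0.5702; 0.4815; 0.2815; 0.0816; 0.0504; 0.0337; 0.0150.
Sum = 1.513953; P₂ = 1.513953 / 10 = 0.1514.

0.1514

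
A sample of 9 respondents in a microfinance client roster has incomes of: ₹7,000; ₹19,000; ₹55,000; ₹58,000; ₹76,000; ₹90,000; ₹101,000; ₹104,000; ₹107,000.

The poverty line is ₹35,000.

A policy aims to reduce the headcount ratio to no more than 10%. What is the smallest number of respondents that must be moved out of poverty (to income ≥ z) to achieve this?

2 of the 9 respondents are poor, so H = 2/9 = 0.222.
A headcount ratio of at most 10% allows at most ⌊0.10 × 9⌋ = 0 poor respondents.
So at least 2 − 0 = 2 must be lifted.

2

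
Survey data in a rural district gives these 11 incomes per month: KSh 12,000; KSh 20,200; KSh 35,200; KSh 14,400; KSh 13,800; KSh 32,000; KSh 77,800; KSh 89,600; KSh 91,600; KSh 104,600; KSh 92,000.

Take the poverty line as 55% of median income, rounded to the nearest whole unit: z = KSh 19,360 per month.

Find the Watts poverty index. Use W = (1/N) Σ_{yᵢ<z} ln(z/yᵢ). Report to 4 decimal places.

0.1012

Below z: KSh 12,000, KSh 13,800, KSh 14,400 (q = 3 of N = 11).
ln(z/y) terms: ln(19360/12000) = 0.4783; ln(19360/13800) = 0.3385; ln(19360/14400) = 0.2960.
W = 1.112824 / 11 = 0.1012.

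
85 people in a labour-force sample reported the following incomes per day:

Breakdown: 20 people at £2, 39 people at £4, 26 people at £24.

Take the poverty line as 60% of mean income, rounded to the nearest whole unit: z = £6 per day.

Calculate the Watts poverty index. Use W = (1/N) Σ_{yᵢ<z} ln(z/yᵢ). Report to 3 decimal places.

Below the line: 20×£2, 39×£4 (q = 59 of N = 85).
Log gaps: ln(6/2) = 1.0986 (×20); ln(6/4) = 0.4055 (×39).
W = 37.785385 / 85 = 0.445.

0.445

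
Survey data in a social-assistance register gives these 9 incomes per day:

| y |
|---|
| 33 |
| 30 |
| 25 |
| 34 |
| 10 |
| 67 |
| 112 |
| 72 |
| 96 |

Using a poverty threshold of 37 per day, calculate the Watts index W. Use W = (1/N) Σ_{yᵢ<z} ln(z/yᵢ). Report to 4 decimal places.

0.2343

Incomes under z: 10, 25, 30, 33, 34 (q = 5 of N = 9).
ln(z/y) terms: ln(37/10) = 1.3083; ln(37/25) = 0.3920; ln(37/30) = 0.2097; ln(37/33) = 0.1144; ln(37/34) = 0.0846.
W = 2.109063 / 9 = 0.2343.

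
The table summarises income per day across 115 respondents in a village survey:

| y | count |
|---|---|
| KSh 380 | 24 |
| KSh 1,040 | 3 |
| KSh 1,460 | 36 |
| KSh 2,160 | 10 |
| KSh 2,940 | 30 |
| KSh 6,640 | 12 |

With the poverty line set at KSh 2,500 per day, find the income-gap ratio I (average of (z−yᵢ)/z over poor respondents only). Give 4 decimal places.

Incomes under z: 24×KSh 380, 3×KSh 1,040, 36×KSh 1,460, 10×KSh 2,160 (q = 73 of N = 115).
Relative gaps: 0.8480 (×24), 0.5840 (×3), 0.4160 (×36), 0.1360 (×10); sum = 38.440000.
The income-gap ratio divides by q (the poor only): 38.440000 / 73 = 0.5266.

0.5266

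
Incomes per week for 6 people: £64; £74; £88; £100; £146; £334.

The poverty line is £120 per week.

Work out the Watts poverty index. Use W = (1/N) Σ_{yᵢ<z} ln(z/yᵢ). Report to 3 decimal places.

Below z: £64, £74, £88, £100 (q = 4 of N = 6).
Log shortfalls: ln(120/64) = 0.6286; ln(120/74) = 0.4834; ln(120/88) = 0.3102; ln(120/100) = 0.1823.
W = 1.604512 / 6 = 0.267.

0.267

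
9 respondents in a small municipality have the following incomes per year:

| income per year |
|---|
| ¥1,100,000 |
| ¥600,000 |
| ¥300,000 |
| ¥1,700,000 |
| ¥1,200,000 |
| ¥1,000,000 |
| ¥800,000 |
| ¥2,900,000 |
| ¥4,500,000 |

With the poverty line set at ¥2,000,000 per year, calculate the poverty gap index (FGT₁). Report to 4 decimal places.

Incomes under z: ¥300,000, ¥600,000, ¥800,000, ¥1,000,000, ¥1,100,000, ¥1,200,000, ¥1,700,000 (q = 7 of N = 9).
Shortfall ratios: (2000000−300000)/2000000 = 0.8500; (2000000−600000)/2000000 = 0.7000; (2000000−800000)/2000000 = 0.6000; (2000000−1000000)/2000000 = 0.5000; (2000000−1100000)/2000000 = 0.4500; (2000000−1200000)/2000000 = 0.4000; (2000000−1700000)/2000000 = 0.1500.
Σ = 3.650000. Dividing by the full population N = 9 gives P₁ = 0.4056.

0.4056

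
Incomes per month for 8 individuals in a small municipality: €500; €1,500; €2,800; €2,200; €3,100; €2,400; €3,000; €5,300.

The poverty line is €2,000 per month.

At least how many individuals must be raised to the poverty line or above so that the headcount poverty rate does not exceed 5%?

2 of the 8 individuals are poor, so H = 2/8 = 0.250.
A headcount ratio of at most 5% allows at most ⌊0.05 × 8⌋ = 0 poor individuals.
So at least 2 − 0 = 2 must be lifted.

2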